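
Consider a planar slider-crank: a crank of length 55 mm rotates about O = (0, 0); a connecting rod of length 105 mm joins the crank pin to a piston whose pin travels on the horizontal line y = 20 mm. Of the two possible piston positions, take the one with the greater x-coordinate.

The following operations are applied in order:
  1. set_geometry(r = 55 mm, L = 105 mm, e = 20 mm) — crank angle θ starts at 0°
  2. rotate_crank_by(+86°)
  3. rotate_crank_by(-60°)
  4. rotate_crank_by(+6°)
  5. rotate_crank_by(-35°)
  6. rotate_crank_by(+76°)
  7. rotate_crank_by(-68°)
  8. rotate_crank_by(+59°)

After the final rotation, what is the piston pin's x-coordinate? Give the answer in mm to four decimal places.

set_geometry: r = 55 mm, L = 105 mm, e = 20 mm; θ ← 0°
rotate_crank_by(+86°): θ ← 0° +86° = 86°
rotate_crank_by(-60°): θ ← 86° -60° = 26°
rotate_crank_by(+6°): θ ← 26° +6° = 32°
rotate_crank_by(-35°): θ ← 32° -35° = -3°
rotate_crank_by(+76°): θ ← -3° +76° = 73°
rotate_crank_by(-68°): θ ← 73° -68° = 5°
rotate_crank_by(+59°): θ ← 5° +59° = 64°
crank pin P = (r cos θ, r sin θ) = (24.110413, 49.433673)
h = r sin θ − e = 49.433673 − 20 = 29.433673
x = r cos θ + √(L² − h²) = 24.110413 + √(11025.0 − 866.3411) = 24.110413 + 100.790173 = 124.900586

124.9006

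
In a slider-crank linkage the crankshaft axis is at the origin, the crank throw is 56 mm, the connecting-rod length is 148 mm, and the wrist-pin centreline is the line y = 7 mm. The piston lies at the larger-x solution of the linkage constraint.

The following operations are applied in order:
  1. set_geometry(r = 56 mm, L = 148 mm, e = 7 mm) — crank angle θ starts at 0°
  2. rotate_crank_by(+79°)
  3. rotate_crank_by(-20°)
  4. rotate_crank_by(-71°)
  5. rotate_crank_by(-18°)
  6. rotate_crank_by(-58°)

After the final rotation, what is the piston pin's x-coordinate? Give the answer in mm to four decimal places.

135.8920

set_geometry: r = 56 mm, L = 148 mm, e = 7 mm; θ ← 0°
rotate_crank_by(+79°): θ ← 0° +79° = 79°
rotate_crank_by(-20°): θ ← 79° -20° = 59°
rotate_crank_by(-71°): θ ← 59° -71° = -12°
rotate_crank_by(-18°): θ ← -12° -18° = -30°
rotate_crank_by(-58°): θ ← -30° -58° = -88°
crank pin P = (r cos θ, r sin θ) = (1.954372, -55.965886)
h = r sin θ − e = -55.965886 − 7 = -62.965886
x = r cos θ + √(L² − h²) = 1.954372 + √(21904.0 − 3964.7028) = 1.954372 + 133.937661 = 135.892033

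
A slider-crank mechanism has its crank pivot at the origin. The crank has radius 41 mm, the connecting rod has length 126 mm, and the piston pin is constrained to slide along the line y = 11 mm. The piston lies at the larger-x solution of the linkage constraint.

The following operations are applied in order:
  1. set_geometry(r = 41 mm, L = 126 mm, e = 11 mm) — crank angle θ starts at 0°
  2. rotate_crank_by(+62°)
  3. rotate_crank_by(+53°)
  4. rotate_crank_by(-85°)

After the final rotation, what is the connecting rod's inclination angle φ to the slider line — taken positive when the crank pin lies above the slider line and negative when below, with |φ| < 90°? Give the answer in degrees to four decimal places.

set_geometry: r = 41 mm, L = 126 mm, e = 11 mm; θ ← 0°
rotate_crank_by(+62°): θ ← 0° +62° = 62°
rotate_crank_by(+53°): θ ← 62° +53° = 115°
rotate_crank_by(-85°): θ ← 115° -85° = 30°
crank pin P = (r cos θ, r sin θ) = (35.507042, 20.500000)
h = r sin θ − e = 20.500000 − 11 = 9.500000
sin φ = h / L = 9.500000 / 126 = 0.07539683
φ = arcsin(0.07539683) = 4.324023°

4.3240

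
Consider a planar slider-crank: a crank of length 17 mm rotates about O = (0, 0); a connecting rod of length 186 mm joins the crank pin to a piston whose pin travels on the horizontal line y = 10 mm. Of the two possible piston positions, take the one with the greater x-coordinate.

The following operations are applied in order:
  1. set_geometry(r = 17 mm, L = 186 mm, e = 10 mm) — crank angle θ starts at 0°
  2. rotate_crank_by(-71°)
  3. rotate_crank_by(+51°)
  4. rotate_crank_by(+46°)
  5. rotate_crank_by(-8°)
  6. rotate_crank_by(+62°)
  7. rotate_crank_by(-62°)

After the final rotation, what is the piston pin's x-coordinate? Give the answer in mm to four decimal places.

202.1074

set_geometry: r = 17 mm, L = 186 mm, e = 10 mm; θ ← 0°
rotate_crank_by(-71°): θ ← 0° -71° = -71°
rotate_crank_by(+51°): θ ← -71° +51° = -20°
rotate_crank_by(+46°): θ ← -20° +46° = 26°
rotate_crank_by(-8°): θ ← 26° -8° = 18°
rotate_crank_by(+62°): θ ← 18° +62° = 80°
rotate_crank_by(-62°): θ ← 80° -62° = 18°
crank pin P = (r cos θ, r sin θ) = (16.167961, 5.253289)
h = r sin θ − e = 5.253289 − 10 = -4.746711
x = r cos θ + √(L² − h²) = 16.167961 + √(34596.0 − 22.5313) = 16.167961 + 185.939422 = 202.107383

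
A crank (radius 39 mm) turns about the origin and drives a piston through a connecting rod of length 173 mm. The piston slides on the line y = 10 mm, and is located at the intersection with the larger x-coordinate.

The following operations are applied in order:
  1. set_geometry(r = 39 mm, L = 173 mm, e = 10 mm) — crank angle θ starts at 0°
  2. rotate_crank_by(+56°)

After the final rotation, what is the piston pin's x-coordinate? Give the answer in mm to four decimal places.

193.3610

set_geometry: r = 39 mm, L = 173 mm, e = 10 mm; θ ← 0°
rotate_crank_by(+56°): θ ← 0° +56° = 56°
crank pin P = (r cos θ, r sin θ) = (21.808523, 32.332465)
h = r sin θ − e = 32.332465 − 10 = 22.332465
x = r cos θ + √(L² − h²) = 21.808523 + √(29929.0 − 498.7390) = 21.808523 + 171.552502 = 193.361025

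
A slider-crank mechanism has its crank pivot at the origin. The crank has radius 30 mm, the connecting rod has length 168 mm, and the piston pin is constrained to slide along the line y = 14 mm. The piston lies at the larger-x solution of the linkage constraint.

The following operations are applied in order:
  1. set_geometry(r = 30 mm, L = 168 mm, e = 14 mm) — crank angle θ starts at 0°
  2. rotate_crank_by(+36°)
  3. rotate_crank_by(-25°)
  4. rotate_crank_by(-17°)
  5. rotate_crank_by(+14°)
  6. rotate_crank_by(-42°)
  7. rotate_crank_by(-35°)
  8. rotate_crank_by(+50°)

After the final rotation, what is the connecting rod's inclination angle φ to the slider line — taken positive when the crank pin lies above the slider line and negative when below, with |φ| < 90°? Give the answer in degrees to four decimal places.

-8.1329

set_geometry: r = 30 mm, L = 168 mm, e = 14 mm; θ ← 0°
rotate_crank_by(+36°): θ ← 0° +36° = 36°
rotate_crank_by(-25°): θ ← 36° -25° = 11°
rotate_crank_by(-17°): θ ← 11° -17° = -6°
rotate_crank_by(+14°): θ ← -6° +14° = 8°
rotate_crank_by(-42°): θ ← 8° -42° = -34°
rotate_crank_by(-35°): θ ← -34° -35° = -69°
rotate_crank_by(+50°): θ ← -69° +50° = -19°
crank pin P = (r cos θ, r sin θ) = (28.365557, -9.767045)
h = r sin θ − e = -9.767045 − 14 = -23.767045
sin φ = h / L = -23.767045 / 168 = -0.14147050
φ = arcsin(-0.14147050) = -8.132947°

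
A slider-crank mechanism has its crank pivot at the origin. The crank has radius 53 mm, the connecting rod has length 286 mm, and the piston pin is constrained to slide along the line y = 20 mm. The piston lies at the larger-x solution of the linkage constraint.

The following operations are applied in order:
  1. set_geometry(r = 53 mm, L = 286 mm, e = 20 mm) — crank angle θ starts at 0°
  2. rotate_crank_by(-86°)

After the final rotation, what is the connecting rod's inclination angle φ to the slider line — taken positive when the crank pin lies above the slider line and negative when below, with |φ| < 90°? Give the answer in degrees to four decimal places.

set_geometry: r = 53 mm, L = 286 mm, e = 20 mm; θ ← 0°
rotate_crank_by(-86°): θ ← 0° -86° = -86°
crank pin P = (r cos θ, r sin θ) = (3.697093, -52.870895)
h = r sin θ − e = -52.870895 − 20 = -72.870895
sin φ = h / L = -72.870895 / 286 = -0.25479334
φ = arcsin(-0.25479334) = -14.761340°

-14.7613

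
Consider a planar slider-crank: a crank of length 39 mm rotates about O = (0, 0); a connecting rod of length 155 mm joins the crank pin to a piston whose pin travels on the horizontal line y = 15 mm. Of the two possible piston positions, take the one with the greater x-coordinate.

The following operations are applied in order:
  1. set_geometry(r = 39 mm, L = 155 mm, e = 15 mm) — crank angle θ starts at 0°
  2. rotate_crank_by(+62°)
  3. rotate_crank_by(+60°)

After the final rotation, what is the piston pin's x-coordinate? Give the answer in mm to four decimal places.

set_geometry: r = 39 mm, L = 155 mm, e = 15 mm; θ ← 0°
rotate_crank_by(+62°): θ ← 0° +62° = 62°
rotate_crank_by(+60°): θ ← 62° +60° = 122°
crank pin P = (r cos θ, r sin θ) = (-20.666851, 33.073876)
h = r sin θ − e = 33.073876 − 15 = 18.073876
x = r cos θ + √(L² − h²) = -20.666851 + √(24025.0 − 326.6650) = -20.666851 + 153.942635 = 133.275784

133.2758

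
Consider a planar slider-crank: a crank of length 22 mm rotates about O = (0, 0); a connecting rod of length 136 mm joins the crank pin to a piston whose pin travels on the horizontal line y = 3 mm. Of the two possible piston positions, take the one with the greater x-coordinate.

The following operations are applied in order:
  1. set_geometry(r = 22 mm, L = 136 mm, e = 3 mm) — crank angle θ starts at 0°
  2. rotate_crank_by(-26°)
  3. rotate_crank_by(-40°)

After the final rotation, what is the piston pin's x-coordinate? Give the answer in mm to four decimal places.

set_geometry: r = 22 mm, L = 136 mm, e = 3 mm; θ ← 0°
rotate_crank_by(-26°): θ ← 0° -26° = -26°
rotate_crank_by(-40°): θ ← -26° -40° = -66°
crank pin P = (r cos θ, r sin θ) = (8.948206, -20.098000)
h = r sin θ − e = -20.098000 − 3 = -23.098000
x = r cos θ + √(L² − h²) = 8.948206 + √(18496.0 − 533.5176) = 8.948206 + 134.024186 = 142.972392

142.9724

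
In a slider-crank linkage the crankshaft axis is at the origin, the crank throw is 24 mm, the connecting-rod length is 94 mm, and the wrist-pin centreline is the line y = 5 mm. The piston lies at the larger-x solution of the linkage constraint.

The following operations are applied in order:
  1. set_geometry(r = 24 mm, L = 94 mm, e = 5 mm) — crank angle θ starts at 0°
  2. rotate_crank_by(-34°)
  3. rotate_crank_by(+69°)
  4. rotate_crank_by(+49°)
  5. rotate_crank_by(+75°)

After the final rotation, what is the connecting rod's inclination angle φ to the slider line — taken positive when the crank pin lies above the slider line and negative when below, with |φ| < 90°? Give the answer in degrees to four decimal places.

2.1953

set_geometry: r = 24 mm, L = 94 mm, e = 5 mm; θ ← 0°
rotate_crank_by(-34°): θ ← 0° -34° = -34°
rotate_crank_by(+69°): θ ← -34° +69° = 35°
rotate_crank_by(+49°): θ ← 35° +49° = 84°
rotate_crank_by(+75°): θ ← 84° +75° = 159°
crank pin P = (r cos θ, r sin θ) = (-22.405930, 8.600831)
h = r sin θ − e = 8.600831 − 5 = 3.600831
sin φ = h / L = 3.600831 / 94 = 0.03830671
φ = arcsin(0.03830671) = 2.195350°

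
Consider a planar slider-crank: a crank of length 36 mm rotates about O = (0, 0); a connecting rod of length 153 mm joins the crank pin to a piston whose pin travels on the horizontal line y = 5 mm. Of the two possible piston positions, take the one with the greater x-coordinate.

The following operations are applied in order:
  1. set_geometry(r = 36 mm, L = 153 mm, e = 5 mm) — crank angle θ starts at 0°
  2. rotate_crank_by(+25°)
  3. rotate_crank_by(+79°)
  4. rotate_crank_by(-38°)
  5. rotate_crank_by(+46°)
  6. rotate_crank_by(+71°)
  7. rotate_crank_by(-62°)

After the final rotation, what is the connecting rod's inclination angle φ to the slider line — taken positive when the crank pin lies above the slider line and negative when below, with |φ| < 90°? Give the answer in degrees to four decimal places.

set_geometry: r = 36 mm, L = 153 mm, e = 5 mm; θ ← 0°
rotate_crank_by(+25°): θ ← 0° +25° = 25°
rotate_crank_by(+79°): θ ← 25° +79° = 104°
rotate_crank_by(-38°): θ ← 104° -38° = 66°
rotate_crank_by(+46°): θ ← 66° +46° = 112°
rotate_crank_by(+71°): θ ← 112° +71° = 183°
rotate_crank_by(-62°): θ ← 183° -62° = 121°
crank pin P = (r cos θ, r sin θ) = (-18.541371, 30.858023)
h = r sin θ − e = 30.858023 − 5 = 25.858023
sin φ = h / L = 25.858023 / 153 = 0.16900669
φ = arcsin(0.16900669) = 9.730071°

9.7301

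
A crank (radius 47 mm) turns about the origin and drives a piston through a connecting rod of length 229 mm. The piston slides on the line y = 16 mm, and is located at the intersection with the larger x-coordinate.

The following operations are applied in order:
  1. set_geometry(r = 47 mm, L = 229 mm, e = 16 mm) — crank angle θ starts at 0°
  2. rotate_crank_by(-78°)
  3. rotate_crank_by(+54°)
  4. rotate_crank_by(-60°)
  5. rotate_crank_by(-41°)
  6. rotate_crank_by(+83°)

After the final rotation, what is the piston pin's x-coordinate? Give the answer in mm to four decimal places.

258.9581

set_geometry: r = 47 mm, L = 229 mm, e = 16 mm; θ ← 0°
rotate_crank_by(-78°): θ ← 0° -78° = -78°
rotate_crank_by(+54°): θ ← -78° +54° = -24°
rotate_crank_by(-60°): θ ← -24° -60° = -84°
rotate_crank_by(-41°): θ ← -84° -41° = -125°
rotate_crank_by(+83°): θ ← -125° +83° = -42°
crank pin P = (r cos θ, r sin θ) = (34.927807, -31.449138)
h = r sin θ − e = -31.449138 − 16 = -47.449138
x = r cos θ + √(L² − h²) = 34.927807 + √(52441.0 − 2251.4207) = 34.927807 + 224.030309 = 258.958116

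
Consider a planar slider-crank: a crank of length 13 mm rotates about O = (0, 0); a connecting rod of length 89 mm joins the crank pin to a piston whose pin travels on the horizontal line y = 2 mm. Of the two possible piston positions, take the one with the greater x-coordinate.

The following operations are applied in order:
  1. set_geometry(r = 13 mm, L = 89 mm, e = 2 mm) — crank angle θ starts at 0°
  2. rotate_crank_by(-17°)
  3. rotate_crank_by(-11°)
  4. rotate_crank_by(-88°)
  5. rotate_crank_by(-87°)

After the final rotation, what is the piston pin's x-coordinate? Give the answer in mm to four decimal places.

76.9801

set_geometry: r = 13 mm, L = 89 mm, e = 2 mm; θ ← 0°
rotate_crank_by(-17°): θ ← 0° -17° = -17°
rotate_crank_by(-11°): θ ← -17° -11° = -28°
rotate_crank_by(-88°): θ ← -28° -88° = -116°
rotate_crank_by(-87°): θ ← -116° -87° = -203°
crank pin P = (r cos θ, r sin θ) = (-11.966563, 5.079505)
h = r sin θ − e = 5.079505 − 2 = 3.079505
x = r cos θ + √(L² − h²) = -11.966563 + √(7921.0 − 9.4833) = -11.966563 + 88.946707 = 76.980144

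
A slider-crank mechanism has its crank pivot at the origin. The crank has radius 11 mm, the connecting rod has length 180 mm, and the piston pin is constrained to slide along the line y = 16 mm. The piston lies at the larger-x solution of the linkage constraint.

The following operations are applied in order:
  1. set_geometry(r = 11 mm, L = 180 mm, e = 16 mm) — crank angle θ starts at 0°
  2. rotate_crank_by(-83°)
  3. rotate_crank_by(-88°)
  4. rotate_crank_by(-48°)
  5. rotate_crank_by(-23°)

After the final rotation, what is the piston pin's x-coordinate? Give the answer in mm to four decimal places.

set_geometry: r = 11 mm, L = 180 mm, e = 16 mm; θ ← 0°
rotate_crank_by(-83°): θ ← 0° -83° = -83°
rotate_crank_by(-88°): θ ← -83° -88° = -171°
rotate_crank_by(-48°): θ ← -171° -48° = -219°
rotate_crank_by(-23°): θ ← -219° -23° = -242°
crank pin P = (r cos θ, r sin θ) = (-5.164187, 9.712424)
h = r sin θ − e = 9.712424 − 16 = -6.287576
x = r cos θ + √(L² − h²) = -5.164187 + √(32400.0 − 39.5336) = -5.164187 + 179.890151 = 174.725964

174.7260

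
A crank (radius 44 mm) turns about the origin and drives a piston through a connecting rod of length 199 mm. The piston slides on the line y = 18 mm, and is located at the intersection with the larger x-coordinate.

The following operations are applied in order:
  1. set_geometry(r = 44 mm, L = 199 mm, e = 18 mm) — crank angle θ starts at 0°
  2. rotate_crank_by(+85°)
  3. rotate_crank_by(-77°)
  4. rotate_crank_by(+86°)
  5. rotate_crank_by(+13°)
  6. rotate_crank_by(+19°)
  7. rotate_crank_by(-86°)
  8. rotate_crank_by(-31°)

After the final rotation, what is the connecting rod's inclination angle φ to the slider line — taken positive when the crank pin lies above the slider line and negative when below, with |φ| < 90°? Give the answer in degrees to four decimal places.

-3.2024

set_geometry: r = 44 mm, L = 199 mm, e = 18 mm; θ ← 0°
rotate_crank_by(+85°): θ ← 0° +85° = 85°
rotate_crank_by(-77°): θ ← 85° -77° = 8°
rotate_crank_by(+86°): θ ← 8° +86° = 94°
rotate_crank_by(+13°): θ ← 94° +13° = 107°
rotate_crank_by(+19°): θ ← 107° +19° = 126°
rotate_crank_by(-86°): θ ← 126° -86° = 40°
rotate_crank_by(-31°): θ ← 40° -31° = 9°
crank pin P = (r cos θ, r sin θ) = (43.458287, 6.883116)
h = r sin θ − e = 6.883116 − 18 = -11.116884
sin φ = h / L = -11.116884 / 199 = -0.05586374
φ = arcsin(-0.05586374) = -3.202423°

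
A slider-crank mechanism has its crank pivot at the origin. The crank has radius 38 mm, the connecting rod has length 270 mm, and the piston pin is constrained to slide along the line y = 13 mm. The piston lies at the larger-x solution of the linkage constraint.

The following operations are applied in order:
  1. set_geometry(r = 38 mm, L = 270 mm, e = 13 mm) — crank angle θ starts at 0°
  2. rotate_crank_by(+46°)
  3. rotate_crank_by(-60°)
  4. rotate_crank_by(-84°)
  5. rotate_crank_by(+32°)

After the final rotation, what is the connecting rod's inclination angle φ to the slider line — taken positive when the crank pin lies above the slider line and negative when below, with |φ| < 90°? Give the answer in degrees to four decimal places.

-10.1788

set_geometry: r = 38 mm, L = 270 mm, e = 13 mm; θ ← 0°
rotate_crank_by(+46°): θ ← 0° +46° = 46°
rotate_crank_by(-60°): θ ← 46° -60° = -14°
rotate_crank_by(-84°): θ ← -14° -84° = -98°
rotate_crank_by(+32°): θ ← -98° +32° = -66°
crank pin P = (r cos θ, r sin θ) = (15.455992, -34.714727)
h = r sin θ − e = -34.714727 − 13 = -47.714727
sin φ = h / L = -47.714727 / 270 = -0.17672121
φ = arcsin(-0.17672121) = -10.178838°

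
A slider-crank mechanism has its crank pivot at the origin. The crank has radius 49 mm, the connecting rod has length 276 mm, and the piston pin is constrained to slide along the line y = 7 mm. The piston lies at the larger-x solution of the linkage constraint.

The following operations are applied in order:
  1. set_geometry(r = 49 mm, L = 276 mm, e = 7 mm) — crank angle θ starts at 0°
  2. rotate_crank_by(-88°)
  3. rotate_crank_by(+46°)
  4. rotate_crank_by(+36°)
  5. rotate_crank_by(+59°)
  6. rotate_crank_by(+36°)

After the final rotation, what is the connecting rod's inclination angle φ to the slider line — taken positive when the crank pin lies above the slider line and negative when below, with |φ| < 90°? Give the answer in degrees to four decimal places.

8.7514

set_geometry: r = 49 mm, L = 276 mm, e = 7 mm; θ ← 0°
rotate_crank_by(-88°): θ ← 0° -88° = -88°
rotate_crank_by(+46°): θ ← -88° +46° = -42°
rotate_crank_by(+36°): θ ← -42° +36° = -6°
rotate_crank_by(+59°): θ ← -6° +59° = 53°
rotate_crank_by(+36°): θ ← 53° +36° = 89°
crank pin P = (r cos θ, r sin θ) = (0.855168, 48.992537)
h = r sin θ − e = 48.992537 − 7 = 41.992537
sin φ = h / L = 41.992537 / 276 = 0.15214687
φ = arcsin(0.15214687) = 8.751362°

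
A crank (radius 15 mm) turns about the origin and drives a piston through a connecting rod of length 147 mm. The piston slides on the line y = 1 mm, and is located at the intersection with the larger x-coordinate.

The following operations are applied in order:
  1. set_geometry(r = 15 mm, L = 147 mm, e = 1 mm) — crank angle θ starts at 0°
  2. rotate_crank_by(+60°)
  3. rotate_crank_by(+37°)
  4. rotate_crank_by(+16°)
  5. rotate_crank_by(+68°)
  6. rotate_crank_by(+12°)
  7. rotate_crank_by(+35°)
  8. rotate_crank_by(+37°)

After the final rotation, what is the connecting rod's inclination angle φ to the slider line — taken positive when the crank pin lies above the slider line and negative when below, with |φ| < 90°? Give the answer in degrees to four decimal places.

-6.2263

set_geometry: r = 15 mm, L = 147 mm, e = 1 mm; θ ← 0°
rotate_crank_by(+60°): θ ← 0° +60° = 60°
rotate_crank_by(+37°): θ ← 60° +37° = 97°
rotate_crank_by(+16°): θ ← 97° +16° = 113°
rotate_crank_by(+68°): θ ← 113° +68° = 181°
rotate_crank_by(+12°): θ ← 181° +12° = 193°
rotate_crank_by(+35°): θ ← 193° +35° = 228°
rotate_crank_by(+37°): θ ← 228° +37° = 265°
crank pin P = (r cos θ, r sin θ) = (-1.307336, -14.942920)
h = r sin θ − e = -14.942920 − 1 = -15.942920
sin φ = h / L = -15.942920 / 147 = -0.10845524
φ = arcsin(-0.10845524) = -6.226275°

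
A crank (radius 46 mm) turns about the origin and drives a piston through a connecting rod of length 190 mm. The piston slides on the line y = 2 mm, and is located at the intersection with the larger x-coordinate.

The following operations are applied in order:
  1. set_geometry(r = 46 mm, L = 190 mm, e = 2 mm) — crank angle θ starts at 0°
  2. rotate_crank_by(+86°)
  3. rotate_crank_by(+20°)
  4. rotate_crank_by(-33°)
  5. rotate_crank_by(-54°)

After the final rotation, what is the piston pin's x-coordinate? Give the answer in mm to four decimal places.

set_geometry: r = 46 mm, L = 190 mm, e = 2 mm; θ ← 0°
rotate_crank_by(+86°): θ ← 0° +86° = 86°
rotate_crank_by(+20°): θ ← 86° +20° = 106°
rotate_crank_by(-33°): θ ← 106° -33° = 73°
rotate_crank_by(-54°): θ ← 73° -54° = 19°
crank pin P = (r cos θ, r sin θ) = (43.493854, 14.976135)
h = r sin θ − e = 14.976135 − 2 = 12.976135
x = r cos θ + √(L² − h²) = 43.493854 + √(36100.0 − 168.3801) = 43.493854 + 189.556377 = 233.050231

233.0502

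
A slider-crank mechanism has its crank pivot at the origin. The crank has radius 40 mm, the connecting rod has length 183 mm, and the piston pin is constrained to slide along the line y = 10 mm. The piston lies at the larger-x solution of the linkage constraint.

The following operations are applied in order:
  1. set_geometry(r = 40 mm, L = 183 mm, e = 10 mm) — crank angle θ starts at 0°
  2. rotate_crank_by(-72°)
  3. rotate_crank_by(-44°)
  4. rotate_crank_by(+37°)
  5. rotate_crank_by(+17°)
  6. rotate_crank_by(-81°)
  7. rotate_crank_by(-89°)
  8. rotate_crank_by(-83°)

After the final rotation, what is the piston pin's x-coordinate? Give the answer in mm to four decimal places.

210.3686

set_geometry: r = 40 mm, L = 183 mm, e = 10 mm; θ ← 0°
rotate_crank_by(-72°): θ ← 0° -72° = -72°
rotate_crank_by(-44°): θ ← -72° -44° = -116°
rotate_crank_by(+37°): θ ← -116° +37° = -79°
rotate_crank_by(+17°): θ ← -79° +17° = -62°
rotate_crank_by(-81°): θ ← -62° -81° = -143°
rotate_crank_by(-89°): θ ← -143° -89° = -232°
rotate_crank_by(-83°): θ ← -232° -83° = -315°
crank pin P = (r cos θ, r sin θ) = (28.284271, 28.284271)
h = r sin θ − e = 28.284271 − 10 = 18.284271
x = r cos θ + √(L² − h²) = 28.284271 + √(33489.0 − 334.3146) = 28.284271 + 182.084281 = 210.368552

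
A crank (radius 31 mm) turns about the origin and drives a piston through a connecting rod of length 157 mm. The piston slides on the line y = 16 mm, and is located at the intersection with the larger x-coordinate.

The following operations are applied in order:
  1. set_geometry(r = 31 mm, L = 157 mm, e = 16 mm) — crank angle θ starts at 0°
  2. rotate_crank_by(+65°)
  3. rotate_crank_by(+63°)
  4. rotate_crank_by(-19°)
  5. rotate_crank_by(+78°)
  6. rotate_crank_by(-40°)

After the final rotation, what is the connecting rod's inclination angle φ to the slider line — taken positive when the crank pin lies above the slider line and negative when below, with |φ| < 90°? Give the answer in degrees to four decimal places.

0.3225

set_geometry: r = 31 mm, L = 157 mm, e = 16 mm; θ ← 0°
rotate_crank_by(+65°): θ ← 0° +65° = 65°
rotate_crank_by(+63°): θ ← 65° +63° = 128°
rotate_crank_by(-19°): θ ← 128° -19° = 109°
rotate_crank_by(+78°): θ ← 109° +78° = 187°
rotate_crank_by(-40°): θ ← 187° -40° = 147°
crank pin P = (r cos θ, r sin θ) = (-25.998788, 16.883810)
h = r sin θ − e = 16.883810 − 16 = 0.883810
sin φ = h / L = 0.883810 / 157 = 0.00562936
φ = arcsin(0.00562936) = 0.322540°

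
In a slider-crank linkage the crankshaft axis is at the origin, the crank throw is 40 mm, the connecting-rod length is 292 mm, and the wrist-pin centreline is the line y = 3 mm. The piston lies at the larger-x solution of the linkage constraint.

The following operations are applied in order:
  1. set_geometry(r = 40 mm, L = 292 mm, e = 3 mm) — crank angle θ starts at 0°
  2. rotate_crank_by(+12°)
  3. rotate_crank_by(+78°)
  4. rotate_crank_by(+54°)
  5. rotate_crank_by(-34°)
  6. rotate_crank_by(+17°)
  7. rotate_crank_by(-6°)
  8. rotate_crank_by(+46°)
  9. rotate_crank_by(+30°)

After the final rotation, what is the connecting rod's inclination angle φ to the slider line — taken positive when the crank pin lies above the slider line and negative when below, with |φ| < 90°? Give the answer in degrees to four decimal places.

set_geometry: r = 40 mm, L = 292 mm, e = 3 mm; θ ← 0°
rotate_crank_by(+12°): θ ← 0° +12° = 12°
rotate_crank_by(+78°): θ ← 12° +78° = 90°
rotate_crank_by(+54°): θ ← 90° +54° = 144°
rotate_crank_by(-34°): θ ← 144° -34° = 110°
rotate_crank_by(+17°): θ ← 110° +17° = 127°
rotate_crank_by(-6°): θ ← 127° -6° = 121°
rotate_crank_by(+46°): θ ← 121° +46° = 167°
rotate_crank_by(+30°): θ ← 167° +30° = 197°
crank pin P = (r cos θ, r sin θ) = (-38.252190, -11.694868)
h = r sin θ − e = -11.694868 − 3 = -14.694868
sin φ = h / L = -14.694868 / 292 = -0.05032489
φ = arcsin(-0.05032489) = -2.884622°

-2.8846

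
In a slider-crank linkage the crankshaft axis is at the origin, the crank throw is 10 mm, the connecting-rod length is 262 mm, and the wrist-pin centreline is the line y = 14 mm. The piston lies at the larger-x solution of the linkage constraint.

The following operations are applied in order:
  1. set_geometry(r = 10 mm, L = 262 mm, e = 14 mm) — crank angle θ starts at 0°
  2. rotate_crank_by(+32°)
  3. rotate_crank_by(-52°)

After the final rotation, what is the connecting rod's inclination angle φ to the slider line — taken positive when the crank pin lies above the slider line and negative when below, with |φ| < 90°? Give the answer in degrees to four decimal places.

-3.8124

set_geometry: r = 10 mm, L = 262 mm, e = 14 mm; θ ← 0°
rotate_crank_by(+32°): θ ← 0° +32° = 32°
rotate_crank_by(-52°): θ ← 32° -52° = -20°
crank pin P = (r cos θ, r sin θ) = (9.396926, -3.420201)
h = r sin θ − e = -3.420201 − 14 = -17.420201
sin φ = h / L = -17.420201 / 262 = -0.06648932
φ = arcsin(-0.06648932) = -3.812370°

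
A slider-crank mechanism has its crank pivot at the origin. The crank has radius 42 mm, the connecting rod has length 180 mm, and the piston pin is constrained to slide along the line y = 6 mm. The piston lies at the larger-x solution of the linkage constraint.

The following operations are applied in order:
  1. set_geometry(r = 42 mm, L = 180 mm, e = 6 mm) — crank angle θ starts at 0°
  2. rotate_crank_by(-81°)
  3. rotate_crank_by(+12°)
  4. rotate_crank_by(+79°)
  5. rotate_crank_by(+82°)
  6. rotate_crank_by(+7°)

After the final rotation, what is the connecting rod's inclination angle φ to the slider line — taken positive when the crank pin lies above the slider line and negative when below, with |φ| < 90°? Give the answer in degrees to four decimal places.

11.3690

set_geometry: r = 42 mm, L = 180 mm, e = 6 mm; θ ← 0°
rotate_crank_by(-81°): θ ← 0° -81° = -81°
rotate_crank_by(+12°): θ ← -81° +12° = -69°
rotate_crank_by(+79°): θ ← -69° +79° = 10°
rotate_crank_by(+82°): θ ← 10° +82° = 92°
rotate_crank_by(+7°): θ ← 92° +7° = 99°
crank pin P = (r cos θ, r sin θ) = (-6.570248, 41.482910)
h = r sin θ − e = 41.482910 − 6 = 35.482910
sin φ = h / L = 35.482910 / 180 = 0.19712728
φ = arcsin(0.19712728) = 11.369020°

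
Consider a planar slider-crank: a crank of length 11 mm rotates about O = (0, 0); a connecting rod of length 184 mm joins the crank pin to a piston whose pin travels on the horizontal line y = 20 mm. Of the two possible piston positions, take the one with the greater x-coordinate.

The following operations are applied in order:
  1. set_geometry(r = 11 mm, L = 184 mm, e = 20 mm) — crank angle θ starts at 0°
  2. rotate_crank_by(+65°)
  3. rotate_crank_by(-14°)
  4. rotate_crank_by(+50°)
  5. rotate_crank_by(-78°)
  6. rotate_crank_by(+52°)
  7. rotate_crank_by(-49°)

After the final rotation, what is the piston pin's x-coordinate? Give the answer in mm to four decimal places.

set_geometry: r = 11 mm, L = 184 mm, e = 20 mm; θ ← 0°
rotate_crank_by(+65°): θ ← 0° +65° = 65°
rotate_crank_by(-14°): θ ← 65° -14° = 51°
rotate_crank_by(+50°): θ ← 51° +50° = 101°
rotate_crank_by(-78°): θ ← 101° -78° = 23°
rotate_crank_by(+52°): θ ← 23° +52° = 75°
rotate_crank_by(-49°): θ ← 75° -49° = 26°
crank pin P = (r cos θ, r sin θ) = (9.886735, 4.822083)
h = r sin θ − e = 4.822083 − 20 = -15.177917
x = r cos θ + √(L² − h²) = 9.886735 + √(33856.0 − 230.3692) = 9.886735 + 183.372928 = 193.259663

193.2597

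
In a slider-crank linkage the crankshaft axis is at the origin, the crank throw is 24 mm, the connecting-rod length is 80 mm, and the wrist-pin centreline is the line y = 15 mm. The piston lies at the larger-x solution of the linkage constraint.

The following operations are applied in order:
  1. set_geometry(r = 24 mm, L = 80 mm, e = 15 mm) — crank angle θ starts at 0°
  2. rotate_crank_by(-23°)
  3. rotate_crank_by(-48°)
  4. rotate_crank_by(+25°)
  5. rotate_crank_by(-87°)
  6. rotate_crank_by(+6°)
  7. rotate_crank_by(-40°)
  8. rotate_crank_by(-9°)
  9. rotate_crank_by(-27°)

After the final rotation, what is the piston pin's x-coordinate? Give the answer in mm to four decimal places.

set_geometry: r = 24 mm, L = 80 mm, e = 15 mm; θ ← 0°
rotate_crank_by(-23°): θ ← 0° -23° = -23°
rotate_crank_by(-48°): θ ← -23° -48° = -71°
rotate_crank_by(+25°): θ ← -71° +25° = -46°
rotate_crank_by(-87°): θ ← -46° -87° = -133°
rotate_crank_by(+6°): θ ← -133° +6° = -127°
rotate_crank_by(-40°): θ ← -127° -40° = -167°
rotate_crank_by(-9°): θ ← -167° -9° = -176°
rotate_crank_by(-27°): θ ← -176° -27° = -203°
crank pin P = (r cos θ, r sin θ) = (-22.092116, 9.377547)
h = r sin θ − e = 9.377547 − 15 = -5.622453
x = r cos θ + √(L² − h²) = -22.092116 + √(6400.0 − 31.6120) = -22.092116 + 79.802181 = 57.710064

57.7101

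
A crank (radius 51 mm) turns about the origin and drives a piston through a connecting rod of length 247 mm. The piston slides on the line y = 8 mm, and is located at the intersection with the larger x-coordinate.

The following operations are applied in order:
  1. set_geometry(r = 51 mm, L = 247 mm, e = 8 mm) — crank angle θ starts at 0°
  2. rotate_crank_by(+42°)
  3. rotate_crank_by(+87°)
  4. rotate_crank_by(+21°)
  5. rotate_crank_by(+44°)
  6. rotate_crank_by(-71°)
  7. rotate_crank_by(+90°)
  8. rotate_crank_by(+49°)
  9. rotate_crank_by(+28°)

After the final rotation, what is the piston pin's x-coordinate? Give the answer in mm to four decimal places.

258.0287

set_geometry: r = 51 mm, L = 247 mm, e = 8 mm; θ ← 0°
rotate_crank_by(+42°): θ ← 0° +42° = 42°
rotate_crank_by(+87°): θ ← 42° +87° = 129°
rotate_crank_by(+21°): θ ← 129° +21° = 150°
rotate_crank_by(+44°): θ ← 150° +44° = 194°
rotate_crank_by(-71°): θ ← 194° -71° = 123°
rotate_crank_by(+90°): θ ← 123° +90° = 213°
rotate_crank_by(+49°): θ ← 213° +49° = 262°
rotate_crank_by(+28°): θ ← 262° +28° = 290°
crank pin P = (r cos θ, r sin θ) = (17.443027, -47.924324)
h = r sin θ − e = -47.924324 − 8 = -55.924324
x = r cos θ + √(L² − h²) = 17.443027 + √(61009.0 − 3127.5300) = 17.443027 + 240.585681 = 258.028709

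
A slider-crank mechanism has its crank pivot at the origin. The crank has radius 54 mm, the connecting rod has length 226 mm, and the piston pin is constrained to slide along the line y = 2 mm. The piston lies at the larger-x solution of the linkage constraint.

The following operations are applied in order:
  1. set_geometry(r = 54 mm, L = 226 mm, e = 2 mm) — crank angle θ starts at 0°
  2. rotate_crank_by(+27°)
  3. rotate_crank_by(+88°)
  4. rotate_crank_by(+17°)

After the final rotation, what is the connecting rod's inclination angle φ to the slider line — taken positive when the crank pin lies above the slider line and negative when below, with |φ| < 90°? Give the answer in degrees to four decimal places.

set_geometry: r = 54 mm, L = 226 mm, e = 2 mm; θ ← 0°
rotate_crank_by(+27°): θ ← 0° +27° = 27°
rotate_crank_by(+88°): θ ← 27° +88° = 115°
rotate_crank_by(+17°): θ ← 115° +17° = 132°
crank pin P = (r cos θ, r sin θ) = (-36.133053, 40.129821)
h = r sin θ − e = 40.129821 − 2 = 38.129821
sin φ = h / L = 38.129821 / 226 = 0.16871602
φ = arcsin(0.16871602) = 9.713174°

9.7132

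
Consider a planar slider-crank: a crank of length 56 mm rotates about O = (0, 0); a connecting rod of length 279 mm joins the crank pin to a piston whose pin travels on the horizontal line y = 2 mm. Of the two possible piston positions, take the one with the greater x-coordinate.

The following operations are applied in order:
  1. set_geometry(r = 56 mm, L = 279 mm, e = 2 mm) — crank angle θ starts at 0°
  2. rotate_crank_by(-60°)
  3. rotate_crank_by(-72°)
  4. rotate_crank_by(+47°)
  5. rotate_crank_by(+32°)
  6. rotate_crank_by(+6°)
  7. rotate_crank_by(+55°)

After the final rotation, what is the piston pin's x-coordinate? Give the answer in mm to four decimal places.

set_geometry: r = 56 mm, L = 279 mm, e = 2 mm; θ ← 0°
rotate_crank_by(-60°): θ ← 0° -60° = -60°
rotate_crank_by(-72°): θ ← -60° -72° = -132°
rotate_crank_by(+47°): θ ← -132° +47° = -85°
rotate_crank_by(+32°): θ ← -85° +32° = -53°
rotate_crank_by(+6°): θ ← -53° +6° = -47°
rotate_crank_by(+55°): θ ← -47° +55° = 8°
crank pin P = (r cos θ, r sin θ) = (55.455012, 7.793694)
h = r sin θ − e = 7.793694 − 2 = 5.793694
x = r cos θ + √(L² − h²) = 55.455012 + √(77841.0 − 33.5669) = 55.455012 + 278.939838 = 334.394850

334.3948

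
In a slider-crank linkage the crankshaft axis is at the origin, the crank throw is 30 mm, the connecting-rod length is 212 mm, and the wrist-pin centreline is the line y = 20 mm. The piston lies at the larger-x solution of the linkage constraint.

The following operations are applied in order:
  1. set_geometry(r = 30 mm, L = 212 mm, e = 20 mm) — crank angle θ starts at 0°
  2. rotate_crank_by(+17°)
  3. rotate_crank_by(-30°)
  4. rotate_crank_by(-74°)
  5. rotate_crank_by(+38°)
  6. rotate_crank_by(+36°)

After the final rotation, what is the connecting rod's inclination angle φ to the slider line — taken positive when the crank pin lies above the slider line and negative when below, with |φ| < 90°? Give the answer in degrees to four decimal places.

set_geometry: r = 30 mm, L = 212 mm, e = 20 mm; θ ← 0°
rotate_crank_by(+17°): θ ← 0° +17° = 17°
rotate_crank_by(-30°): θ ← 17° -30° = -13°
rotate_crank_by(-74°): θ ← -13° -74° = -87°
rotate_crank_by(+38°): θ ← -87° +38° = -49°
rotate_crank_by(+36°): θ ← -49° +36° = -13°
crank pin P = (r cos θ, r sin θ) = (29.231102, -6.748532)
h = r sin θ − e = -6.748532 − 20 = -26.748532
sin φ = h / L = -26.748532 / 212 = -0.12617232
φ = arcsin(-0.12617232) = -7.248461°

-7.2485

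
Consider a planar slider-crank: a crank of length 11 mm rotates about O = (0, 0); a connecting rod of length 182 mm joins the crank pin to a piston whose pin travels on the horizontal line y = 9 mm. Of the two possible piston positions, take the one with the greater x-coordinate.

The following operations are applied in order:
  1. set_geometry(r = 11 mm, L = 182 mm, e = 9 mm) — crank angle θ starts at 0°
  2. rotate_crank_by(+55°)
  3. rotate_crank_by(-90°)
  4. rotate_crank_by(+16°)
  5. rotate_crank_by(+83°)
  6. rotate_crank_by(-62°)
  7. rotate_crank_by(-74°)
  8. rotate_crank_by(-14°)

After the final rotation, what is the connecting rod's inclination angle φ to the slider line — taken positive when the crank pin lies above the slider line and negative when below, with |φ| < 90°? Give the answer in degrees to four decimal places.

set_geometry: r = 11 mm, L = 182 mm, e = 9 mm; θ ← 0°
rotate_crank_by(+55°): θ ← 0° +55° = 55°
rotate_crank_by(-90°): θ ← 55° -90° = -35°
rotate_crank_by(+16°): θ ← -35° +16° = -19°
rotate_crank_by(+83°): θ ← -19° +83° = 64°
rotate_crank_by(-62°): θ ← 64° -62° = 2°
rotate_crank_by(-74°): θ ← 2° -74° = -72°
rotate_crank_by(-14°): θ ← -72° -14° = -86°
crank pin P = (r cos θ, r sin θ) = (0.767321, -10.973205)
h = r sin θ − e = -10.973205 − 9 = -19.973205
sin φ = h / L = -19.973205 / 182 = -0.10974288
φ = arcsin(-0.10974288) = -6.300494°

-6.3005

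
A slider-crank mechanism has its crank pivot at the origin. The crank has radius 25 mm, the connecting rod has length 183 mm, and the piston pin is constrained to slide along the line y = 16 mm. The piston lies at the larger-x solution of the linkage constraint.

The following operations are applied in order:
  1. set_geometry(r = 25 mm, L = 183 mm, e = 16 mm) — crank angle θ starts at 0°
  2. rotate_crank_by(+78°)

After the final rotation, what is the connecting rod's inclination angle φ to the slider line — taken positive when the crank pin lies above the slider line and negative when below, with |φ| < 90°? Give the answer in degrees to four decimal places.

set_geometry: r = 25 mm, L = 183 mm, e = 16 mm; θ ← 0°
rotate_crank_by(+78°): θ ← 0° +78° = 78°
crank pin P = (r cos θ, r sin θ) = (5.197792, 24.453690)
h = r sin θ − e = 24.453690 − 16 = 8.453690
sin φ = h / L = 8.453690 / 183 = 0.04619503
φ = arcsin(0.04619503) = 2.647722°

2.6477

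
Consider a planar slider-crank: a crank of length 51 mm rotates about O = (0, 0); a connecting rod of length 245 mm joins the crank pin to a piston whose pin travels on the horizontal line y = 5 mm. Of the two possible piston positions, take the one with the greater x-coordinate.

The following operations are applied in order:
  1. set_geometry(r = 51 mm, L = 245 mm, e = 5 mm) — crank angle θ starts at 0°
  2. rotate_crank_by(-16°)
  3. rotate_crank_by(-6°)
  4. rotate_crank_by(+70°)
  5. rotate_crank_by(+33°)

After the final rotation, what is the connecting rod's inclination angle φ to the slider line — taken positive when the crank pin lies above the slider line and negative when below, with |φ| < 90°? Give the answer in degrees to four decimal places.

set_geometry: r = 51 mm, L = 245 mm, e = 5 mm; θ ← 0°
rotate_crank_by(-16°): θ ← 0° -16° = -16°
rotate_crank_by(-6°): θ ← -16° -6° = -22°
rotate_crank_by(+70°): θ ← -22° +70° = 48°
rotate_crank_by(+33°): θ ← 48° +33° = 81°
crank pin P = (r cos θ, r sin θ) = (7.978158, 50.372105)
h = r sin θ − e = 50.372105 − 5 = 45.372105
sin φ = h / L = 45.372105 / 245 = 0.18519227
φ = arcsin(0.18519227) = 10.672342°

10.6723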